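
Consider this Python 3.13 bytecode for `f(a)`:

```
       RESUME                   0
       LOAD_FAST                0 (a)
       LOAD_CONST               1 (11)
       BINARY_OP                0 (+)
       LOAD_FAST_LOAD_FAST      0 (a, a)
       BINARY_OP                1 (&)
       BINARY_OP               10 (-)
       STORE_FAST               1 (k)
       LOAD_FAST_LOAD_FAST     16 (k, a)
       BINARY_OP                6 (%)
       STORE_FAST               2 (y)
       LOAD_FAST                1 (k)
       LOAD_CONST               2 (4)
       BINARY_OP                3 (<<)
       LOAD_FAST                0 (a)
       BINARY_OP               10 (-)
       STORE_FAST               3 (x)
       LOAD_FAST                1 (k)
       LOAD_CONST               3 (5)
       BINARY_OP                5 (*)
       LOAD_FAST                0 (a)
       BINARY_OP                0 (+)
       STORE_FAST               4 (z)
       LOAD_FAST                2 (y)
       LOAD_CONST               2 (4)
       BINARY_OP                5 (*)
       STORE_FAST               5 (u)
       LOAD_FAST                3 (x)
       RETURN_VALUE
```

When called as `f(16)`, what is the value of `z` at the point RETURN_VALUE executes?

71

LOAD_FAST a → push 16. Stack: [16]
LOAD_CONST → push 11. Stack: [16, 11]
BINARY_OP + → 16 + 11 = 27. Stack: [27]
LOAD_FAST_LOAD_FAST a,a → push 16,16. Stack: [27, 16, 16]
BINARY_OP & → 16 & 16 = 16. Stack: [27, 16]
BINARY_OP - → 27 - 16 = 11. Stack: [11]
STORE_FAST k → k=11. Stack: []
LOAD_FAST_LOAD_FAST k,a → push 11,16. Stack: [11, 16]
BINARY_OP % → 11 % 16 = 11. Stack: [11]
STORE_FAST y → y=11. Stack: []
LOAD_FAST k → push 11. Stack: [11]
LOAD_CONST → push 4. Stack: [11, 4]
BINARY_OP << → 11 << 4 = 176. Stack: [176]
LOAD_FAST a → push 16. Stack: [176, 16]
BINARY_OP - → 176 - 16 = 160. Stack: [160]
STORE_FAST x → x=160. Stack: []
LOAD_FAST k → push 11. Stack: [11]
LOAD_CONST → push 5. Stack: [11, 5]
BINARY_OP * → 11 * 5 = 55. Stack: [55]
LOAD_FAST a → push 16. Stack: [55, 16]
BINARY_OP + → 55 + 16 = 71. Stack: [71]
STORE_FAST z → z=71. Stack: []
LOAD_FAST y → push 11. Stack: [11]
LOAD_CONST → push 4. Stack: [11, 4]
BINARY_OP * → 11 * 4 = 44. Stack: [44]
STORE_FAST u → u=44. Stack: []
LOAD_FAST x → push 160. Stack: [160]
RETURN_VALUE → return 160.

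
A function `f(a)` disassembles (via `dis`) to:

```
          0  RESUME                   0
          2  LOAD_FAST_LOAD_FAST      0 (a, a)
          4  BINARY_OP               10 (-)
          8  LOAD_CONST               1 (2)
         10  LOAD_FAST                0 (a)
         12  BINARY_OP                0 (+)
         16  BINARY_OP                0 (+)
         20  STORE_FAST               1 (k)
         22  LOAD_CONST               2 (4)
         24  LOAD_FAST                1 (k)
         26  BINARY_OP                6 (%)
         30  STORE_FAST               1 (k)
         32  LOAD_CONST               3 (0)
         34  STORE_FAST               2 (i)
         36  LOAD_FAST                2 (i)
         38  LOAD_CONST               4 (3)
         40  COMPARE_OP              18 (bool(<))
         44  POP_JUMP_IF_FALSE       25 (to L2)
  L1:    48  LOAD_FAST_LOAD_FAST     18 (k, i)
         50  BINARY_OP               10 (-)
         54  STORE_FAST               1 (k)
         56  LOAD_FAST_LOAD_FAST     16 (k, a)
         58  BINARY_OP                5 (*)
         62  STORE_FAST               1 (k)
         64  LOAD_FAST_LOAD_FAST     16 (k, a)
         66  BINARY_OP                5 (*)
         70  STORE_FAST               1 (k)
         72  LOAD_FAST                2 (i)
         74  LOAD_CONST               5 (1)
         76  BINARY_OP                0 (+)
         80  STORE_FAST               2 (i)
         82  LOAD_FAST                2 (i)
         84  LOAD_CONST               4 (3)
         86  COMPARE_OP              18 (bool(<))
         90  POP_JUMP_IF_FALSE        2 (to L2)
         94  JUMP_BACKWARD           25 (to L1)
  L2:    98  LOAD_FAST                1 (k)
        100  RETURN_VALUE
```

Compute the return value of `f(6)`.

LOAD_FAST_LOAD_FAST a,a → push 6,6
BINARY_OP - → 6 - 6 = 0
LOAD_CONST → push 2
LOAD_FAST a → push 6
BINARY_OP + → 2 + 6 = 8
BINARY_OP + → 0 + 8 = 8
STORE_FAST k → k=8
LOAD_CONST → push 4
LOAD_FAST k → push 8
BINARY_OP % → 4 % 8 = 4
STORE_FAST k → k=4
LOAD_CONST → push 0
STORE_FAST i → i=0
LOAD_FAST i → push 0
LOAD_CONST → push 3
COMPARE_OP bool(<) → 0 vs 3 = True
POP_JUMP_IF_FALSE → pop True; no jump
LOAD_FAST_LOAD_FAST k,i → push 4,0
BINARY_OP - → 4 - 0 = 4
STORE_FAST k → k=4
LOAD_FAST_LOAD_FAST k,a → push 4,6
BINARY_OP * → 4 * 6 = 24
STORE_FAST k → k=24
LOAD_FAST_LOAD_FAST k,a → push 24,6
BINARY_OP * → 24 * 6 = 144
STORE_FAST k → k=144
LOAD_FAST i → push 0
LOAD_CONST → push 1
BINARY_OP + → 0 + 1 = 1
STORE_FAST i → i=1
LOAD_FAST i → push 1
LOAD_CONST → push 3
COMPARE_OP bool(<) → 1 vs 3 = True
POP_JUMP_IF_FALSE → pop True; no jump
LOAD_FAST_LOAD_FAST k,i → push 144,1
BINARY_OP - → 144 - 1 = 143
STORE_FAST k → k=143
LOAD_FAST_LOAD_FAST k,a → push 143,6
BINARY_OP * → 143 * 6 = 858
STORE_FAST k → k=858
LOAD_FAST_LOAD_FAST k,a → push 858,6
BINARY_OP * → 858 * 6 = 5148
STORE_FAST k → k=5148
LOAD_FAST i → push 1
LOAD_CONST → push 1
BINARY_OP + → 1 + 1 = 2
STORE_FAST i → i=2
LOAD_FAST i → push 2
LOAD_CONST → push 3
COMPARE_OP bool(<) → 2 vs 3 = True
POP_JUMP_IF_FALSE → pop True; no jump
LOAD_FAST_LOAD_FAST k,i → push 5148,2
BINARY_OP - → 5148 - 2 = 5146
STORE_FAST k → k=5146
LOAD_FAST_LOAD_FAST k,a → push 5146,6
BINARY_OP * → 5146 * 6 = 30876
STORE_FAST k → k=30876
LOAD_FAST_LOAD_FAST k,a → push 30876,6
BINARY_OP * → 30876 * 6 = 185256
STORE_FAST k → k=185256
LOAD_FAST i → push 2
LOAD_CONST → push 1
BINARY_OP + → 2 + 1 = 3
STORE_FAST i → i=3
LOAD_FAST i → push 3
LOAD_CONST → push 3
COMPARE_OP bool(<) → 3 vs 3 = False
POP_JUMP_IF_FALSE → pop False; jump
LOAD_FAST k → push 185256
RETURN_VALUE → return 185256.

185256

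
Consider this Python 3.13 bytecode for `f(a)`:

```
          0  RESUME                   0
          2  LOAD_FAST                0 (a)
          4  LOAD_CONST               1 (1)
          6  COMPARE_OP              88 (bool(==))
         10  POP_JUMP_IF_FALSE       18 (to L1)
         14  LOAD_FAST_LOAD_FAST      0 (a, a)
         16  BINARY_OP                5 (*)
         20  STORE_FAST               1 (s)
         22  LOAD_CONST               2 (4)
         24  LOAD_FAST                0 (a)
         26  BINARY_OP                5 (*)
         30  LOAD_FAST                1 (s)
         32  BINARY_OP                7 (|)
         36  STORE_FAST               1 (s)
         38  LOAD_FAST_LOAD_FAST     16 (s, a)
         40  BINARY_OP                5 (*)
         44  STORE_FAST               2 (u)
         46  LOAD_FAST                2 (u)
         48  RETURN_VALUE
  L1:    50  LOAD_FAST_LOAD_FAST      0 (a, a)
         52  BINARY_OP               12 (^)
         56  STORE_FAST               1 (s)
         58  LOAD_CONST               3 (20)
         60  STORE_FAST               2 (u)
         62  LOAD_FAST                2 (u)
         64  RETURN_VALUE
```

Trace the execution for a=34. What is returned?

20

LOAD_FAST a → push 34. Stack: [34]
LOAD_CONST → push 1. Stack: [34, 1]
COMPARE_OP bool(==) → 34 vs 1 = False. Stack: [False]
POP_JUMP_IF_FALSE → pop False; jump. Stack: []
LOAD_FAST_LOAD_FAST a,a → push 34,34. Stack: [34, 34]
BINARY_OP ^ → 34 ^ 34 = 0. Stack: [0]
STORE_FAST s → s=0. Stack: []
LOAD_CONST → push 20. Stack: [20]
STORE_FAST u → u=20. Stack: []
LOAD_FAST u → push 20. Stack: [20]
RETURN_VALUE → return 20.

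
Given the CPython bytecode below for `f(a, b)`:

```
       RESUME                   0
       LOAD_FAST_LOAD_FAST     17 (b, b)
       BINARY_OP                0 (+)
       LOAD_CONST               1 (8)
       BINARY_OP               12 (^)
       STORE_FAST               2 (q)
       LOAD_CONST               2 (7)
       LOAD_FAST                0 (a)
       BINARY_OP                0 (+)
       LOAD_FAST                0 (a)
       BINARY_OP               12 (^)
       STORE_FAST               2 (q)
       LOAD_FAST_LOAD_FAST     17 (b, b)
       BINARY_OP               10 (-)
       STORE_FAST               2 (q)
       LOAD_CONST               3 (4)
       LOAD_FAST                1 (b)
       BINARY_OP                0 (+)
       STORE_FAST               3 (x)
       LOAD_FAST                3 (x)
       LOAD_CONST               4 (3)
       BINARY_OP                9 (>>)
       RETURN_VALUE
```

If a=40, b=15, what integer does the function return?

2

LOAD_FAST_LOAD_FAST b,b → push 15,15. Stack: [15, 15]
BINARY_OP + → 15 + 15 = 30. Stack: [30]
LOAD_CONST → push 8. Stack: [30, 8]
BINARY_OP ^ → 30 ^ 8 = 22. Stack: [22]
STORE_FAST q → q=22. Stack: []
LOAD_CONST → push 7. Stack: [7]
LOAD_FAST a → push 40. Stack: [7, 40]
BINARY_OP + → 7 + 40 = 47. Stack: [47]
LOAD_FAST a → push 40. Stack: [47, 40]
BINARY_OP ^ → 47 ^ 40 = 7. Stack: [7]
STORE_FAST q → q=7. Stack: []
LOAD_FAST_LOAD_FAST b,b → push 15,15. Stack: [15, 15]
BINARY_OP - → 15 - 15 = 0. Stack: [0]
STORE_FAST q → q=0. Stack: []
LOAD_CONST → push 4. Stack: [4]
LOAD_FAST b → push 15. Stack: [4, 15]
BINARY_OP + → 4 + 15 = 19. Stack: [19]
STORE_FAST x → x=19. Stack: []
LOAD_FAST x → push 19. Stack: [19]
LOAD_CONST → push 3. Stack: [19, 3]
BINARY_OP >> → 19 >> 3 = 2. Stack: [2]
RETURN_VALUE → return 2.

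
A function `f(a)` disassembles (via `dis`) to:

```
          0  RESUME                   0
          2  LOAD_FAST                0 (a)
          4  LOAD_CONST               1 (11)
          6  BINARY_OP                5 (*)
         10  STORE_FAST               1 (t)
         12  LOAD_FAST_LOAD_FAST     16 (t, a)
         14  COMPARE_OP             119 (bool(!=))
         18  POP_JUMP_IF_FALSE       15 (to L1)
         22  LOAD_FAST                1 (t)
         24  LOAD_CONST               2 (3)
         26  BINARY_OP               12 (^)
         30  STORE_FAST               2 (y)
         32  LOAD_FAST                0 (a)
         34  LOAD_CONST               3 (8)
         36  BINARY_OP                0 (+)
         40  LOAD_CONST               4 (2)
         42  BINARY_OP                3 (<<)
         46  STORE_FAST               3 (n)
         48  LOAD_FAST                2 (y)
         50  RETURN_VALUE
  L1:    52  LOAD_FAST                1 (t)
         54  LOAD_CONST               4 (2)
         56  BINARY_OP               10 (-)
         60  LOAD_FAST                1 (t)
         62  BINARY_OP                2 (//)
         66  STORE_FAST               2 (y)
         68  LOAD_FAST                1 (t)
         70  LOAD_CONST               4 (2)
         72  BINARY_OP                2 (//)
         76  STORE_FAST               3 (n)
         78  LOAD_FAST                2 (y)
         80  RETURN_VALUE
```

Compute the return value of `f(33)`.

360

LOAD_FAST a → push 33. Stack: [33]
LOAD_CONST → push 11. Stack: [33, 11]
BINARY_OP * → 33 * 11 = 363. Stack: [363]
STORE_FAST t → t=363. Stack: []
LOAD_FAST_LOAD_FAST t,a → push 363,33. Stack: [363, 33]
COMPARE_OP bool(!=) → 363 vs 33 = True. Stack: [True]
POP_JUMP_IF_FALSE → pop True; no jump. Stack: []
LOAD_FAST t → push 363. Stack: [363]
LOAD_CONST → push 3. Stack: [363, 3]
BINARY_OP ^ → 363 ^ 3 = 360. Stack: [360]
STORE_FAST y → y=360. Stack: []
LOAD_FAST a → push 33. Stack: [33]
LOAD_CONST → push 8. Stack: [33, 8]
BINARY_OP + → 33 + 8 = 41. Stack: [41]
LOAD_CONST → push 2. Stack: [41, 2]
BINARY_OP << → 41 << 2 = 164. Stack: [164]
STORE_FAST n → n=164. Stack: []
LOAD_FAST y → push 360. Stack: [360]
RETURN_VALUE → return 360.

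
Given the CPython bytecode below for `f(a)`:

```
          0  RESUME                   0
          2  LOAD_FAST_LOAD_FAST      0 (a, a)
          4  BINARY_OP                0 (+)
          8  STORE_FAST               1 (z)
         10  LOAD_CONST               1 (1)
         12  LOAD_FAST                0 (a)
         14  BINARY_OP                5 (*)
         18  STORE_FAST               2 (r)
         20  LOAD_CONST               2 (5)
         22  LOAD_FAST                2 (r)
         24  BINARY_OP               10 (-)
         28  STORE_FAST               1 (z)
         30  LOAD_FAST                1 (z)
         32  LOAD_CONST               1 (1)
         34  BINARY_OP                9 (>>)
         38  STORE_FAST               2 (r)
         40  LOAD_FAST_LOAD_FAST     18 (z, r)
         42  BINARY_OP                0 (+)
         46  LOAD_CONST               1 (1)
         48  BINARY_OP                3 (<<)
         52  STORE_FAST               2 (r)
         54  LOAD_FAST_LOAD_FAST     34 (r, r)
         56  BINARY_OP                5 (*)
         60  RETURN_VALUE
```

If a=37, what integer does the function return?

9216

LOAD_FAST_LOAD_FAST a,a → push 37,37. Stack: [37, 37]
BINARY_OP + → 37 + 37 = 74. Stack: [74]
STORE_FAST z → z=74. Stack: []
LOAD_CONST → push 1. Stack: [1]
LOAD_FAST a → push 37. Stack: [1, 37]
BINARY_OP * → 1 * 37 = 37. Stack: [37]
STORE_FAST r → r=37. Stack: []
LOAD_CONST → push 5. Stack: [5]
LOAD_FAST r → push 37. Stack: [5, 37]
BINARY_OP - → 5 - 37 = -32. Stack: [-32]
STORE_FAST z → z=-32. Stack: []
LOAD_FAST z → push -32. Stack: [-32]
LOAD_CONST → push 1. Stack: [-32, 1]
BINARY_OP >> → -32 >> 1 = -16. Stack: [-16]
STORE_FAST r → r=-16. Stack: []
LOAD_FAST_LOAD_FAST z,r → push -32,-16. Stack: [-32, -16]
BINARY_OP + → -32 + -16 = -48. Stack: [-48]
LOAD_CONST → push 1. Stack: [-48, 1]
BINARY_OP << → -48 << 1 = -96. Stack: [-96]
STORE_FAST r → r=-96. Stack: []
LOAD_FAST_LOAD_FAST r,r → push -96,-96. Stack: [-96, -96]
BINARY_OP * → -96 * -96 = 9216. Stack: [9216]
RETURN_VALUE → return 9216.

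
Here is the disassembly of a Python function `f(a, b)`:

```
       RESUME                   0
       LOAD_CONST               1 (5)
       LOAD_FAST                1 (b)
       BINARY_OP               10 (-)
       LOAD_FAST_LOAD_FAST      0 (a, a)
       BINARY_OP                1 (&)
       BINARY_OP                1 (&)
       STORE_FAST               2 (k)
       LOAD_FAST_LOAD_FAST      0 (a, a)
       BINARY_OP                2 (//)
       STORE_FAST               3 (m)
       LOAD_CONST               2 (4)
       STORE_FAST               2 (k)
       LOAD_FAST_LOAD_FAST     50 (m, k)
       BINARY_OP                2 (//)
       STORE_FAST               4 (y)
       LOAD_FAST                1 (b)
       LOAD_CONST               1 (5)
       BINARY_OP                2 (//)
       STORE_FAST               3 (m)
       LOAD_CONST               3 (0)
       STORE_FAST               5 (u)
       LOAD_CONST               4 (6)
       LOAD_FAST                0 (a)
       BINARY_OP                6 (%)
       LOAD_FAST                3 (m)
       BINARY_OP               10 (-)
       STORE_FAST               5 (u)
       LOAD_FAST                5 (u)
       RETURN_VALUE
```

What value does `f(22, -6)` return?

8

LOAD_CONST → push 5. Stack: [5]
LOAD_FAST b → push -6. Stack: [5, -6]
BINARY_OP - → 5 - -6 = 11. Stack: [11]
LOAD_FAST_LOAD_FAST a,a → push 22,22. Stack: [11, 22, 22]
BINARY_OP & → 22 & 22 = 22. Stack: [11, 22]
BINARY_OP & → 11 & 22 = 2. Stack: [2]
STORE_FAST k → k=2. Stack: []
LOAD_FAST_LOAD_FAST a,a → push 22,22. Stack: [22, 22]
BINARY_OP // → 22 // 22 = 1. Stack: [1]
STORE_FAST m → m=1. Stack: []
LOAD_CONST → push 4. Stack: [4]
STORE_FAST k → k=4. Stack: []
LOAD_FAST_LOAD_FAST m,k → push 1,4. Stack: [1, 4]
BINARY_OP // → 1 // 4 = 0. Stack: [0]
STORE_FAST y → y=0. Stack: []
LOAD_FAST b → push -6. Stack: [-6]
LOAD_CONST → push 5. Stack: [-6, 5]
BINARY_OP // → -6 // 5 = -2. Stack: [-2]
STORE_FAST m → m=-2. Stack: []
LOAD_CONST → push 0. Stack: [0]
STORE_FAST u → u=0. Stack: []
LOAD_CONST → push 6. Stack: [6]
LOAD_FAST a → push 22. Stack: [6, 22]
BINARY_OP % → 6 % 22 = 6. Stack: [6]
LOAD_FAST m → push -2. Stack: [6, -2]
BINARY_OP - → 6 - -2 = 8. Stack: [8]
STORE_FAST u → u=8. Stack: []
LOAD_FAST u → push 8. Stack: [8]
RETURN_VALUE → return 8.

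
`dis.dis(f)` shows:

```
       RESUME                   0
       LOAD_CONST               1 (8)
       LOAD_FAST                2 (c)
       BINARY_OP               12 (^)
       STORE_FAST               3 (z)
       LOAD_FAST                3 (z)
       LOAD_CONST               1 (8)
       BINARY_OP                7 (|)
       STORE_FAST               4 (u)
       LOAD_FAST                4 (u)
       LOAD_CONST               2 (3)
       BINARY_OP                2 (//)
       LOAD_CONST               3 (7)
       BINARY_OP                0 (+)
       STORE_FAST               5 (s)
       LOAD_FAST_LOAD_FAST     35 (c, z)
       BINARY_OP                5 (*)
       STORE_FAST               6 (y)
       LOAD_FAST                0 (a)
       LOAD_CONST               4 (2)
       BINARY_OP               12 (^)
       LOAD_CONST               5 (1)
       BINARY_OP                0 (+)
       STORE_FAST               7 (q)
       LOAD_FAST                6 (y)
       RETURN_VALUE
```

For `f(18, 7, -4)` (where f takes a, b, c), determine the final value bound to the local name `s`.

5

LOAD_CONST → push 8. Stack: [8]
LOAD_FAST c → push -4. Stack: [8, -4]
BINARY_OP ^ → 8 ^ -4 = -12. Stack: [-12]
STORE_FAST z → z=-12. Stack: []
LOAD_FAST z → push -12. Stack: [-12]
LOAD_CONST → push 8. Stack: [-12, 8]
BINARY_OP | → -12 | 8 = -4. Stack: [-4]
STORE_FAST u → u=-4. Stack: []
LOAD_FAST u → push -4. Stack: [-4]
LOAD_CONST → push 3. Stack: [-4, 3]
BINARY_OP // → -4 // 3 = -2. Stack: [-2]
LOAD_CONST → push 7. Stack: [-2, 7]
BINARY_OP + → -2 + 7 = 5. Stack: [5]
STORE_FAST s → s=5. Stack: []
LOAD_FAST_LOAD_FAST c,z → push -4,-12. Stack: [-4, -12]
BINARY_OP * → -4 * -12 = 48. Stack: [48]
STORE_FAST y → y=48. Stack: []
LOAD_FAST a → push 18. Stack: [18]
LOAD_CONST → push 2. Stack: [18, 2]
BINARY_OP ^ → 18 ^ 2 = 16. Stack: [16]
LOAD_CONST → push 1. Stack: [16, 1]
BINARY_OP + → 16 + 1 = 17. Stack: [17]
STORE_FAST q → q=17. Stack: []
LOAD_FAST y → push 48. Stack: [48]
RETURN_VALUE → return 48.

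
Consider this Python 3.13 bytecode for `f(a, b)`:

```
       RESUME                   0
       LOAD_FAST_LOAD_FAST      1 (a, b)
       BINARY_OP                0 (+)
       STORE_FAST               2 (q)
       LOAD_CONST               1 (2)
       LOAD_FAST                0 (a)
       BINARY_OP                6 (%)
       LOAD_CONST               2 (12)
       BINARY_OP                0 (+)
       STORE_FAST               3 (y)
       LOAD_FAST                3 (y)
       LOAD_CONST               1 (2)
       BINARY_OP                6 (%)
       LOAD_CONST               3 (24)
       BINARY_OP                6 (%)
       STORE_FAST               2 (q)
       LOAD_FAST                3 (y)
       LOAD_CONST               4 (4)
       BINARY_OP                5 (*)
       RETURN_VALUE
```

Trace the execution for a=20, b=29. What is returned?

56

LOAD_FAST_LOAD_FAST a,b → push 20,29. Stack: [20, 29]
BINARY_OP + → 20 + 29 = 49. Stack: [49]
STORE_FAST q → q=49. Stack: []
LOAD_CONST → push 2. Stack: [2]
LOAD_FAST a → push 20. Stack: [2, 20]
BINARY_OP % → 2 % 20 = 2. Stack: [2]
LOAD_CONST → push 12. Stack: [2, 12]
BINARY_OP + → 2 + 12 = 14. Stack: [14]
STORE_FAST y → y=14. Stack: []
LOAD_FAST y → push 14. Stack: [14]
LOAD_CONST → push 2. Stack: [14, 2]
BINARY_OP % → 14 % 2 = 0. Stack: [0]
LOAD_CONST → push 24. Stack: [0, 24]
BINARY_OP % → 0 % 24 = 0. Stack: [0]
STORE_FAST q → q=0. Stack: []
LOAD_FAST y → push 14. Stack: [14]
LOAD_CONST → push 4. Stack: [14, 4]
BINARY_OP * → 14 * 4 = 56. Stack: [56]
RETURN_VALUE → return 56.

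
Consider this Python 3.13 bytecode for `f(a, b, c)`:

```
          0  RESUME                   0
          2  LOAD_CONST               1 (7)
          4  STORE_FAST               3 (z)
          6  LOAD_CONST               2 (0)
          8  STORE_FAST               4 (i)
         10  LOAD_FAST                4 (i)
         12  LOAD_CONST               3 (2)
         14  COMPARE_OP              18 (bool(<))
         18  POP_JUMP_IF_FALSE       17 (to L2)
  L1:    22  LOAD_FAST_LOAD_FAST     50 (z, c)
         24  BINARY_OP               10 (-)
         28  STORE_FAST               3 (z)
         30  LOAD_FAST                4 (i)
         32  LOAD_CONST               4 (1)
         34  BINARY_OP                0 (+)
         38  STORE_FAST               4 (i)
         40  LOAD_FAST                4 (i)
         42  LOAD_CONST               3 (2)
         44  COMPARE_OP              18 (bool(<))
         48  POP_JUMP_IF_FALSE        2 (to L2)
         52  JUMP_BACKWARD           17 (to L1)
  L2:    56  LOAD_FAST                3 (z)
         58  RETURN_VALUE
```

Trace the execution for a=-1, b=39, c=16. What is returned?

LOAD_CONST → push 7. Stack: [7]
STORE_FAST z → z=7. Stack: []
LOAD_CONST → push 0. Stack: [0]
STORE_FAST i → i=0. Stack: []
LOAD_FAST i → push 0. Stack: [0]
LOAD_CONST → push 2. Stack: [0, 2]
COMPARE_OP bool(<) → 0 vs 2 = True. Stack: [True]
POP_JUMP_IF_FALSE → pop True; no jump. Stack: []
LOAD_FAST_LOAD_FAST z,c → push 7,16. Stack: [7, 16]
BINARY_OP - → 7 - 16 = -9. Stack: [-9]
STORE_FAST z → z=-9. Stack: []
LOAD_FAST i → push 0. Stack: [0]
LOAD_CONST → push 1. Stack: [0, 1]
BINARY_OP + → 0 + 1 = 1. Stack: [1]
STORE_FAST i → i=1. Stack: []
LOAD_FAST i → push 1. Stack: [1]
LOAD_CONST → push 2. Stack: [1, 2]
COMPARE_OP bool(<) → 1 vs 2 = True. Stack: [True]
POP_JUMP_IF_FALSE → pop True; no jump. Stack: []
LOAD_FAST_LOAD_FAST z,c → push -9,16. Stack: [-9, 16]
BINARY_OP - → -9 - 16 = -25. Stack: [-25]
STORE_FAST z → z=-25. Stack: []
LOAD_FAST i → push 1. Stack: [1]
LOAD_CONST → push 1. Stack: [1, 1]
BINARY_OP + → 1 + 1 = 2. Stack: [2]
STORE_FAST i → i=2. Stack: []
LOAD_FAST i → push 2. Stack: [2]
LOAD_CONST → push 2. Stack: [2, 2]
COMPARE_OP bool(<) → 2 vs 2 = False. Stack: [False]
POP_JUMP_IF_FALSE → pop False; jump. Stack: []
LOAD_FAST z → push -25. Stack: [-25]
RETURN_VALUE → return -25.

-25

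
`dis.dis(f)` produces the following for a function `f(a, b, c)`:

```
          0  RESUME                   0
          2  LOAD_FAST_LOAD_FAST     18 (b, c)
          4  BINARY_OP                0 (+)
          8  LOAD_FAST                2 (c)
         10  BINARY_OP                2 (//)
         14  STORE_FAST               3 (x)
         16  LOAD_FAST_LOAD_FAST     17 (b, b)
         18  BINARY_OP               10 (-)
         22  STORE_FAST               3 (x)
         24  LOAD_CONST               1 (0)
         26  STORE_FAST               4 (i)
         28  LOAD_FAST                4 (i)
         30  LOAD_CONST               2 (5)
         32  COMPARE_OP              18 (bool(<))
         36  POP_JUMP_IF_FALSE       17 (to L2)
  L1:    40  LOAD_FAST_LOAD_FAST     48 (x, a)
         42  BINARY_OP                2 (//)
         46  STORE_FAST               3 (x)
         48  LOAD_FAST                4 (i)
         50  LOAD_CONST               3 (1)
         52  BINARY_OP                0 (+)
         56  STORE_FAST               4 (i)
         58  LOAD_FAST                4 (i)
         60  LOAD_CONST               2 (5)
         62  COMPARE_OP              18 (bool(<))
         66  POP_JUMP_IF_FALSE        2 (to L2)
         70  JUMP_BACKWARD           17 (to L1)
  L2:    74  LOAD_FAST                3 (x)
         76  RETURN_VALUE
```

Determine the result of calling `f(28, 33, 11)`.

LOAD_FAST_LOAD_FAST b,c → push 33,11
BINARY_OP + → 33 + 11 = 44
LOAD_FAST c → push 11
BINARY_OP // → 44 // 11 = 4
STORE_FAST x → x=4
LOAD_FAST_LOAD_FAST b,b → push 33,33
BINARY_OP - → 33 - 33 = 0
STORE_FAST x → x=0
LOAD_CONST → push 0
STORE_FAST i → i=0
LOAD_FAST i → push 0
LOAD_CONST → push 5
COMPARE_OP bool(<) → 0 vs 5 = True
POP_JUMP_IF_FALSE → pop True; no jump
LOAD_FAST_LOAD_FAST x,a → push 0,28
BINARY_OP // → 0 // 28 = 0
STORE_FAST x → x=0
LOAD_FAST i → push 0
LOAD_CONST → push 1
BINARY_OP + → 0 + 1 = 1
STORE_FAST i → i=1
LOAD_FAST i → push 1
LOAD_CONST → push 5
COMPARE_OP bool(<) → 1 vs 5 = True
POP_JUMP_IF_FALSE → pop True; no jump
LOAD_FAST_LOAD_FAST x,a → push 0,28
BINARY_OP // → 0 // 28 = 0
STORE_FAST x → x=0
LOAD_FAST i → push 1
LOAD_CONST → push 1
BINARY_OP + → 1 + 1 = 2
STORE_FAST i → i=2
LOAD_FAST i → push 2
LOAD_CONST → push 5
COMPARE_OP bool(<) → 2 vs 5 = True
POP_JUMP_IF_FALSE → pop True; no jump
LOAD_FAST_LOAD_FAST x,a → push 0,28
BINARY_OP // → 0 // 28 = 0
STORE_FAST x → x=0
LOAD_FAST i → push 2
LOAD_CONST → push 1
BINARY_OP + → 2 + 1 = 3
STORE_FAST i → i=3
LOAD_FAST i → push 3
LOAD_CONST → push 5
COMPARE_OP bool(<) → 3 vs 5 = True
POP_JUMP_IF_FALSE → pop True; no jump
LOAD_FAST_LOAD_FAST x,a → push 0,28
BINARY_OP // → 0 // 28 = 0
STORE_FAST x → x=0
LOAD_FAST i → push 3
LOAD_CONST → push 1
BINARY_OP + → 3 + 1 = 4
STORE_FAST i → i=4
LOAD_FAST i → push 4
LOAD_CONST → push 5
COMPARE_OP bool(<) → 4 vs 5 = True
POP_JUMP_IF_FALSE → pop True; no jump
LOAD_FAST_LOAD_FAST x,a → push 0,28
BINARY_OP // → 0 // 28 = 0
STORE_FAST x → x=0
LOAD_FAST i → push 4
LOAD_CONST → push 1
BINARY_OP + → 4 + 1 = 5
STORE_FAST i → i=5
LOAD_FAST i → push 5
LOAD_CONST → push 5
COMPARE_OP bool(<) → 5 vs 5 = False
POP_JUMP_IF_FALSE → pop False; jump
LOAD_FAST x → push 0
RETURN_VALUE → return 0.

0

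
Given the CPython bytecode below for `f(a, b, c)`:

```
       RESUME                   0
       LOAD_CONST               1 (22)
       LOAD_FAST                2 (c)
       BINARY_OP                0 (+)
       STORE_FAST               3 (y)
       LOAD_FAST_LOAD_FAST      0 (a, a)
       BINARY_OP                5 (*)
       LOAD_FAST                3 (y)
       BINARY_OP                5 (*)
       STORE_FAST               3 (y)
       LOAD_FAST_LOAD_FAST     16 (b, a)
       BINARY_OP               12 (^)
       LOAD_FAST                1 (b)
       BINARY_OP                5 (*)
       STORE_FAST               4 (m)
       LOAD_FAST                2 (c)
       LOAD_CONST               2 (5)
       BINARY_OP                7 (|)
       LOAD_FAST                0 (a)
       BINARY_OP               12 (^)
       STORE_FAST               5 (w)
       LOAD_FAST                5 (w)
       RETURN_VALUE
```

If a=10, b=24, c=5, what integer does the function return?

15

LOAD_CONST → push 22. Stack: [22]
LOAD_FAST c → push 5. Stack: [22, 5]
BINARY_OP + → 22 + 5 = 27. Stack: [27]
STORE_FAST y → y=27. Stack: []
LOAD_FAST_LOAD_FAST a,a → push 10,10. Stack: [10, 10]
BINARY_OP * → 10 * 10 = 100. Stack: [100]
LOAD_FAST y → push 27. Stack: [100, 27]
BINARY_OP * → 100 * 27 = 2700. Stack: [2700]
STORE_FAST y → y=2700. Stack: []
LOAD_FAST_LOAD_FAST b,a → push 24,10. Stack: [24, 10]
BINARY_OP ^ → 24 ^ 10 = 18. Stack: [18]
LOAD_FAST b → push 24. Stack: [18, 24]
BINARY_OP * → 18 * 24 = 432. Stack: [432]
STORE_FAST m → m=432. Stack: []
LOAD_FAST c → push 5. Stack: [5]
LOAD_CONST → push 5. Stack: [5, 5]
BINARY_OP | → 5 | 5 = 5. Stack: [5]
LOAD_FAST a → push 10. Stack: [5, 10]
BINARY_OP ^ → 5 ^ 10 = 15. Stack: [15]
STORE_FAST w → w=15. Stack: []
LOAD_FAST w → push 15. Stack: [15]
RETURN_VALUE → return 15.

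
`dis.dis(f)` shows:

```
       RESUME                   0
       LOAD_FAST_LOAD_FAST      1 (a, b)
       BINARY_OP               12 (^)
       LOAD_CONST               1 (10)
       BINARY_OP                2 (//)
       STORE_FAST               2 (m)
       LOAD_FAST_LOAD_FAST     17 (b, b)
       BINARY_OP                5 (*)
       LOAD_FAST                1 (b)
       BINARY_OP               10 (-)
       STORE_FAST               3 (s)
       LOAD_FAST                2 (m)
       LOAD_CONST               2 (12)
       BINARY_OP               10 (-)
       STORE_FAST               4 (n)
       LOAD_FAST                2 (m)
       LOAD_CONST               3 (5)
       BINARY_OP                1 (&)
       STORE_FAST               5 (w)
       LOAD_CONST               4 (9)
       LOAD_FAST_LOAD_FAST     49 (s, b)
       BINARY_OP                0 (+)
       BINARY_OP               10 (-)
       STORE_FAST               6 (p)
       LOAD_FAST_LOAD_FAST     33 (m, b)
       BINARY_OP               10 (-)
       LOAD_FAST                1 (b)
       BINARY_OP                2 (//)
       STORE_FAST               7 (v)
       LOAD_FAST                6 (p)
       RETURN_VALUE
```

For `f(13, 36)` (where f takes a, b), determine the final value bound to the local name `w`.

4

LOAD_FAST_LOAD_FAST a,b → push 13,36. Stack: [13, 36]
BINARY_OP ^ → 13 ^ 36 = 41. Stack: [41]
LOAD_CONST → push 10. Stack: [41, 10]
BINARY_OP // → 41 // 10 = 4. Stack: [4]
STORE_FAST m → m=4. Stack: []
LOAD_FAST_LOAD_FAST b,b → push 36,36. Stack: [36, 36]
BINARY_OP * → 36 * 36 = 1296. Stack: [1296]
LOAD_FAST b → push 36. Stack: [1296, 36]
BINARY_OP - → 1296 - 36 = 1260. Stack: [1260]
STORE_FAST s → s=1260. Stack: []
LOAD_FAST m → push 4. Stack: [4]
LOAD_CONST → push 12. Stack: [4, 12]
BINARY_OP - → 4 - 12 = -8. Stack: [-8]
STORE_FAST n → n=-8. Stack: []
LOAD_FAST m → push 4. Stack: [4]
LOAD_CONST → push 5. Stack: [4, 5]
BINARY_OP & → 4 & 5 = 4. Stack: [4]
STORE_FAST w → w=4. Stack: []
LOAD_CONST → push 9. Stack: [9]
LOAD_FAST_LOAD_FAST s,b → push 1260,36. Stack: [9, 1260, 36]
BINARY_OP + → 1260 + 36 = 1296. Stack: [9, 1296]
BINARY_OP - → 9 - 1296 = -1287. Stack: [-1287]
STORE_FAST p → p=-1287. Stack: []
LOAD_FAST_LOAD_FAST m,b → push 4,36. Stack: [4, 36]
BINARY_OP - → 4 - 36 = -32. Stack: [-32]
LOAD_FAST b → push 36. Stack: [-32, 36]
BINARY_OP // → -32 // 36 = -1. Stack: [-1]
STORE_FAST v → v=-1. Stack: []
LOAD_FAST p → push -1287. Stack: [-1287]
RETURN_VALUE → return -1287.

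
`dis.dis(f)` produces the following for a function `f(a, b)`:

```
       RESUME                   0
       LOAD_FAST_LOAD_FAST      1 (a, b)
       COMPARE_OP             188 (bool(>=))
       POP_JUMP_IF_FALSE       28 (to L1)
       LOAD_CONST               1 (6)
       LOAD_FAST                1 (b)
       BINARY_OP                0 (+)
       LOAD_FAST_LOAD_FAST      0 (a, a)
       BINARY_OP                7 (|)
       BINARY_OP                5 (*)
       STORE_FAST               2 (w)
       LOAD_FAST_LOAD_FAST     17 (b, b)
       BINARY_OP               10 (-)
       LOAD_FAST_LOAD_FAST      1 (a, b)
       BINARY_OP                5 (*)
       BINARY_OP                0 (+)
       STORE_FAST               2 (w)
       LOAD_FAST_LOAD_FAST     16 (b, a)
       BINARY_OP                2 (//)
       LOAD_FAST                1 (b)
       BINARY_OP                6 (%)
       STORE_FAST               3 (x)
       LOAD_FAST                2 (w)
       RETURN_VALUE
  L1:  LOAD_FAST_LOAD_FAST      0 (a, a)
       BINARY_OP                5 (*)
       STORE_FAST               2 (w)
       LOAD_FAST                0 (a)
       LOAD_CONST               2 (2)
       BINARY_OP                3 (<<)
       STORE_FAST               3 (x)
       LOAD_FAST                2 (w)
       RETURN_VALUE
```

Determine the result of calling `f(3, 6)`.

LOAD_FAST_LOAD_FAST a,b → push 3,6. Stack: [3, 6]
COMPARE_OP bool(>=) → 3 vs 6 = False. Stack: [False]
POP_JUMP_IF_FALSE → pop False; jump. Stack: []
LOAD_FAST_LOAD_FAST a,a → push 3,3. Stack: [3, 3]
BINARY_OP * → 3 * 3 = 9. Stack: [9]
STORE_FAST w → w=9. Stack: []
LOAD_FAST a → push 3. Stack: [3]
LOAD_CONST → push 2. Stack: [3, 2]
BINARY_OP << → 3 << 2 = 12. Stack: [12]
STORE_FAST x → x=12. Stack: []
LOAD_FAST w → push 9. Stack: [9]
RETURN_VALUE → return 9.

9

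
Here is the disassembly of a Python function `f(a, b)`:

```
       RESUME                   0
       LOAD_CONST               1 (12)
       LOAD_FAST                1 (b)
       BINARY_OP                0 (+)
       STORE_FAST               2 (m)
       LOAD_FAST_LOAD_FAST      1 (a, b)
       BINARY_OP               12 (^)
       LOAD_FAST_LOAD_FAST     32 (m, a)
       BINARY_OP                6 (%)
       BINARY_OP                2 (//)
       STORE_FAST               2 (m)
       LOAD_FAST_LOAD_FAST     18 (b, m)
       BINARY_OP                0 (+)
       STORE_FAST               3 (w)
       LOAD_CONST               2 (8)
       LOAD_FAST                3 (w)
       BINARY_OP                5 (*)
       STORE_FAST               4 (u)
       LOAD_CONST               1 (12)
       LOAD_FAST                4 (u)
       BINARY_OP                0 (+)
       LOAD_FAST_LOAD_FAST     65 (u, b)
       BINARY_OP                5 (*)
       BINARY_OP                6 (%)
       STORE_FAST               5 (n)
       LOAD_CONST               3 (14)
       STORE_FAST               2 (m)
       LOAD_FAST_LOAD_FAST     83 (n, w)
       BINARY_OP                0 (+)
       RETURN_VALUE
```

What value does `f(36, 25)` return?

786

LOAD_CONST → push 12. Stack: [12]
LOAD_FAST b → push 25. Stack: [12, 25]
BINARY_OP + → 12 + 25 = 37. Stack: [37]
STORE_FAST m → m=37. Stack: []
LOAD_FAST_LOAD_FAST a,b → push 36,25. Stack: [36, 25]
BINARY_OP ^ → 36 ^ 25 = 61. Stack: [61]
LOAD_FAST_LOAD_FAST m,a → push 37,36. Stack: [61, 37, 36]
BINARY_OP % → 37 % 36 = 1. Stack: [61, 1]
BINARY_OP // → 61 // 1 = 61. Stack: [61]
STORE_FAST m → m=61. Stack: []
LOAD_FAST_LOAD_FAST b,m → push 25,61. Stack: [25, 61]
BINARY_OP + → 25 + 61 = 86. Stack: [86]
STORE_FAST w → w=86. Stack: []
LOAD_CONST → push 8. Stack: [8]
LOAD_FAST w → push 86. Stack: [8, 86]
BINARY_OP * → 8 * 86 = 688. Stack: [688]
STORE_FAST u → u=688. Stack: []
LOAD_CONST → push 12. Stack: [12]
LOAD_FAST u → push 688. Stack: [12, 688]
BINARY_OP + → 12 + 688 = 700. Stack: [700]
LOAD_FAST_LOAD_FAST u,b → push 688,25. Stack: [700, 688, 25]
BINARY_OP * → 688 * 25 = 17200. Stack: [700, 17200]
BINARY_OP % → 700 % 17200 = 700. Stack: [700]
STORE_FAST n → n=700. Stack: []
LOAD_CONST → push 14. Stack: [14]
STORE_FAST m → m=14. Stack: []
LOAD_FAST_LOAD_FAST n,w → push 700,86. Stack: [700, 86]
BINARY_OP + → 700 + 86 = 786. Stack: [786]
RETURN_VALUE → return 786.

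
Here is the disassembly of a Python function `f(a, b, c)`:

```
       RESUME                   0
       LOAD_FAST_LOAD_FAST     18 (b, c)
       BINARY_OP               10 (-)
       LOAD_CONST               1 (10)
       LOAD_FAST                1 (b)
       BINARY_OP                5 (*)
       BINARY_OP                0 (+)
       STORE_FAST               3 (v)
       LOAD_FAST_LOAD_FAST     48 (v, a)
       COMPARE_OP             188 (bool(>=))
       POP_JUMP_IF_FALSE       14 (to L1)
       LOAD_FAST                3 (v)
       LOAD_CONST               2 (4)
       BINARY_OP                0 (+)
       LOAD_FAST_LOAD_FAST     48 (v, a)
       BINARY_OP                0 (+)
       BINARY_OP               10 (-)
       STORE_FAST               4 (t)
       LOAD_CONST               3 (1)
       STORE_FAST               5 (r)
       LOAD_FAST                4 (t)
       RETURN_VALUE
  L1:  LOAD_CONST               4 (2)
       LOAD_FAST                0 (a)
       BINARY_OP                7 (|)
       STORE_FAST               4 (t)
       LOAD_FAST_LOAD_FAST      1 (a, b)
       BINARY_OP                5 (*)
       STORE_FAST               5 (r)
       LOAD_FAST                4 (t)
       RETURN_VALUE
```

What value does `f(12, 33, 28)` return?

-8

LOAD_FAST_LOAD_FAST b,c → push 33,28. Stack: [33, 28]
BINARY_OP - → 33 - 28 = 5. Stack: [5]
LOAD_CONST → push 10. Stack: [5, 10]
LOAD_FAST b → push 33. Stack: [5, 10, 33]
BINARY_OP * → 10 * 33 = 330. Stack: [5, 330]
BINARY_OP + → 5 + 330 = 335. Stack: [335]
STORE_FAST v → v=335. Stack: []
LOAD_FAST_LOAD_FAST v,a → push 335,12. Stack: [335, 12]
COMPARE_OP bool(>=) → 335 vs 12 = True. Stack: [True]
POP_JUMP_IF_FALSE → pop True; no jump. Stack: []
LOAD_FAST v → push 335. Stack: [335]
LOAD_CONST → push 4. Stack: [335, 4]
BINARY_OP + → 335 + 4 = 339. Stack: [339]
LOAD_FAST_LOAD_FAST v,a → push 335,12. Stack: [339, 335, 12]
BINARY_OP + → 335 + 12 = 347. Stack: [339, 347]
BINARY_OP - → 339 - 347 = -8. Stack: [-8]
STORE_FAST t → t=-8. Stack: []
LOAD_CONST → push 1. Stack: [1]
STORE_FAST r → r=1. Stack: []
LOAD_FAST t → push -8. Stack: [-8]
RETURN_VALUE → return -8.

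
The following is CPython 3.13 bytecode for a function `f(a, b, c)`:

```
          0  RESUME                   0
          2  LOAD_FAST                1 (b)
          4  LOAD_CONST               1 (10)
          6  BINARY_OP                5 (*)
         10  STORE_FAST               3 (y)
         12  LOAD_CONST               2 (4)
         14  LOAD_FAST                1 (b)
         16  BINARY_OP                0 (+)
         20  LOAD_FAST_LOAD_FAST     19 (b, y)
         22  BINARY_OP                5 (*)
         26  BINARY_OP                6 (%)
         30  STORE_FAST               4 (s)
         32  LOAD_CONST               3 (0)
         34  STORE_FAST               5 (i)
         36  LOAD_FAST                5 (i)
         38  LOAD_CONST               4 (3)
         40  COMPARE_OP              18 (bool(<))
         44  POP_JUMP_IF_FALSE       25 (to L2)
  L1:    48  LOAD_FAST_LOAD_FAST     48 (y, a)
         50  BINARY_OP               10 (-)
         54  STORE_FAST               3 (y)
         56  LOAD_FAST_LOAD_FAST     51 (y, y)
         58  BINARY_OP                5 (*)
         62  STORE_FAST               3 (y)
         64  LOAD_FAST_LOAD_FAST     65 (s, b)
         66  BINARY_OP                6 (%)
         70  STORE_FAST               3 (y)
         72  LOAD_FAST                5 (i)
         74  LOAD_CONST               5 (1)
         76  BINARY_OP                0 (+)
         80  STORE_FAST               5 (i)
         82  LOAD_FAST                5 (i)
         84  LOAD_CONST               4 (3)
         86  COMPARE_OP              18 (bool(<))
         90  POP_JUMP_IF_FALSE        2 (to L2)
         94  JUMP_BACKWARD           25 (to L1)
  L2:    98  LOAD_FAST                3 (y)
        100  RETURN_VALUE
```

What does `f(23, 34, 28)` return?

LOAD_FAST b → push 34
LOAD_CONST → push 10
BINARY_OP * → 34 * 10 = 340
STORE_FAST y → y=340
LOAD_CONST → push 4
LOAD_FAST b → push 34
BINARY_OP + → 4 + 34 = 38
LOAD_FAST_LOAD_FAST b,y → push 34,340
BINARY_OP * → 34 * 340 = 11560
BINARY_OP % → 38 % 11560 = 38
STORE_FAST s → s=38
LOAD_CONST → push 0
STORE_FAST i → i=0
LOAD_FAST i → push 0
LOAD_CONST → push 3
COMPARE_OP bool(<) → 0 vs 3 = True
POP_JUMP_IF_FALSE → pop True; no jump
LOAD_FAST_LOAD_FAST y,a → push 340,23
BINARY_OP - → 340 - 23 = 317
STORE_FAST y → y=317
LOAD_FAST_LOAD_FAST y,y → push 317,317
BINARY_OP * → 317 * 317 = 100489
STORE_FAST y → y=100489
LOAD_FAST_LOAD_FAST s,b → push 38,34
BINARY_OP % → 38 % 34 = 4
STORE_FAST y → y=4
LOAD_FAST i → push 0
LOAD_CONST → push 1
BINARY_OP + → 0 + 1 = 1
STORE_FAST i → i=1
LOAD_FAST i → push 1
LOAD_CONST → push 3
COMPARE_OP bool(<) → 1 vs 3 = True
POP_JUMP_IF_FALSE → pop True; no jump
LOAD_FAST_LOAD_FAST y,a → push 4,23
BINARY_OP - → 4 - 23 = -19
STORE_FAST y → y=-19
LOAD_FAST_LOAD_FAST y,y → push -19,-19
BINARY_OP * → -19 * -19 = 361
STORE_FAST y → y=361
LOAD_FAST_LOAD_FAST s,b → push 38,34
BINARY_OP % → 38 % 34 = 4
STORE_FAST y → y=4
LOAD_FAST i → push 1
LOAD_CONST → push 1
BINARY_OP + → 1 + 1 = 2
STORE_FAST i → i=2
LOAD_FAST i → push 2
LOAD_CONST → push 3
COMPARE_OP bool(<) → 2 vs 3 = True
POP_JUMP_IF_FALSE → pop True; no jump
LOAD_FAST_LOAD_FAST y,a → push 4,23
BINARY_OP - → 4 - 23 = -19
STORE_FAST y → y=-19
LOAD_FAST_LOAD_FAST y,y → push -19,-19
BINARY_OP * → -19 * -19 = 361
STORE_FAST y → y=361
LOAD_FAST_LOAD_FAST s,b → push 38,34
BINARY_OP % → 38 % 34 = 4
STORE_FAST y → y=4
LOAD_FAST i → push 2
LOAD_CONST → push 1
BINARY_OP + → 2 + 1 = 3
STORE_FAST i → i=3
LOAD_FAST i → push 3
LOAD_CONST → push 3
COMPARE_OP bool(<) → 3 vs 3 = False
POP_JUMP_IF_FALSE → pop False; jump
LOAD_FAST y → push 4
RETURN_VALUE → return 4.

4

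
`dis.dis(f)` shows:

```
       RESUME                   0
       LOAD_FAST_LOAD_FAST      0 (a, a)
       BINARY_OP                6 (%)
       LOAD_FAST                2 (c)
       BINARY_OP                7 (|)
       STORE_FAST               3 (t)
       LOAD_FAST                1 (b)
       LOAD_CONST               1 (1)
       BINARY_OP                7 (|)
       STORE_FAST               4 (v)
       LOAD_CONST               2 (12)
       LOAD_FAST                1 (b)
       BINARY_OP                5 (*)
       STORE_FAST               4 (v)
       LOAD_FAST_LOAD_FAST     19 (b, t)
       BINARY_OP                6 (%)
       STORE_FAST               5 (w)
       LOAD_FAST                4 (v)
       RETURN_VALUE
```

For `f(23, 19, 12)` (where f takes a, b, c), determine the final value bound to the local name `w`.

7

LOAD_FAST_LOAD_FAST a,a → push 23,23. Stack: [23, 23]
BINARY_OP % → 23 % 23 = 0. Stack: [0]
LOAD_FAST c → push 12. Stack: [0, 12]
BINARY_OP | → 0 | 12 = 12. Stack: [12]
STORE_FAST t → t=12. Stack: []
LOAD_FAST b → push 19. Stack: [19]
LOAD_CONST → push 1. Stack: [19, 1]
BINARY_OP | → 19 | 1 = 19. Stack: [19]
STORE_FAST v → v=19. Stack: []
LOAD_CONST → push 12. Stack: [12]
LOAD_FAST b → push 19. Stack: [12, 19]
BINARY_OP * → 12 * 19 = 228. Stack: [228]
STORE_FAST v → v=228. Stack: []
LOAD_FAST_LOAD_FAST b,t → push 19,12. Stack: [19, 12]
BINARY_OP % → 19 % 12 = 7. Stack: [7]
STORE_FAST w → w=7. Stack: []
LOAD_FAST v → push 228. Stack: [228]
RETURN_VALUE → return 228.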